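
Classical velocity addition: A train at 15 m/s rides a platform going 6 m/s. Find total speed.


Given: object velocity = 15 m/s, platform velocity = 6 m/s (same direction)
Using classical velocity addition: v_total = v_object + v_platform
v_total = 15 + 6
v_total = 21 m/s

21 m/s


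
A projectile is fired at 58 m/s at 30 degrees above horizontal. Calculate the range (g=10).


Given: v0 = 58 m/s, theta = 30 deg, g = 10 m/s^2
sin(2*30) = sin(60) = sqrt(3)/2
Using R = v0^2 * sin(2*theta) / g
R = 58^2 * (sqrt(3)/2) / 10
R = 3364 * sqrt(3) / 20
R = 841/5*sqrt(3) m

841/5*sqrt(3) m


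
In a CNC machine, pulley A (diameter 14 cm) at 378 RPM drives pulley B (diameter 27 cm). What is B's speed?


Given: D1 = 14 cm, w1 = 378 RPM, D2 = 27 cm
Using D1*w1 = D2*w2
w2 = D1*w1 / D2
w2 = 14*378 / 27
w2 = 5292 / 27
w2 = 196 RPM

196 RPM


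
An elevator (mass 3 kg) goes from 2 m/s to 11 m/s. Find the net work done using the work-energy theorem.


Given: m = 3 kg, v0 = 2 m/s, v = 11 m/s
Using W = (1/2)*m*(v^2 - v0^2)
v^2 = 11^2 = 121
v0^2 = 2^2 = 4
v^2 - v0^2 = 121 - 4 = 117
W = (1/2)*3*117 = 351/2 J

351/2 J


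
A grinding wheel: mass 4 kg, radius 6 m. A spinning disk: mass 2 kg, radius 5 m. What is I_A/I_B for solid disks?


Given: M1=4 kg, R1=6 m, M2=2 kg, R2=5 m
For a disk: I = (1/2)*M*R^2, so I_A/I_B = (M1*R1^2)/(M2*R2^2)
M1*R1^2 = 4*36 = 144
M2*R2^2 = 2*25 = 50
I_A/I_B = 144/50 = 72/25

72/25


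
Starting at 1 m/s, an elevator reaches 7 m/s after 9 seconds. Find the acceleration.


Given: initial velocity v0 = 1 m/s, final velocity v = 7 m/s, time t = 9 s
Using a = (v - v0) / t
a = (7 - 1) / 9
a = 6 / 9
a = 2/3 m/s^2

2/3 m/s^2


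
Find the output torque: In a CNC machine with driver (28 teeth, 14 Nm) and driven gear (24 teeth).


Given: N1 = 28, N2 = 24, T1 = 14 Nm
Using T2/T1 = N2/N1
T2 = T1 * N2 / N1
T2 = 14 * 24 / 28
T2 = 336 / 28
T2 = 12 Nm

12 Nm


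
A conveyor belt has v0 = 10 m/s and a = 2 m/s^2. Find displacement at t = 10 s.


Given: v0 = 10 m/s, a = 2 m/s^2, t = 10 s
Using s = v0*t + (1/2)*a*t^2
s = 10*10 + (1/2)*2*10^2
s = 100 + (1/2)*200
s = 100 + 100
s = 200

200 m


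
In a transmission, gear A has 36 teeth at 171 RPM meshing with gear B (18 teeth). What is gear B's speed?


Given: N1 = 36 teeth, w1 = 171 RPM, N2 = 18 teeth
Using N1*w1 = N2*w2
w2 = N1*w1 / N2
w2 = 36*171 / 18
w2 = 6156 / 18
w2 = 342 RPM

342 RPM


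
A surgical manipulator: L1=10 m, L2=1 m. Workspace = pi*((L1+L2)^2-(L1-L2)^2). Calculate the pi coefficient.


Given: L1 = 10, L2 = 1
(L1+L2)^2 = (11)^2 = 121
(L1-L2)^2 = (9)^2 = 81
Difference = 121 - 81 = 40
This equals 4*L1*L2 = 4*10*1 = 40
Workspace area = 40*pi

40


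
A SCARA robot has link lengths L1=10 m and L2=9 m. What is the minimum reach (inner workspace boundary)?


Given: L1 = 10 m, L2 = 9 m
For a 2-link planar arm, min reach = |L1 - L2| (second link folded back)
Min reach = |10 - 9|
Min reach = 1 m

1 m


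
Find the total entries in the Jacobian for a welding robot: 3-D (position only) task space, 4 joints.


Given: task space dimension = 3, joints = 4
Jacobian is a 3 x 4 matrix
Total entries = rows * columns
Total = 3 * 4
Total = 12

12


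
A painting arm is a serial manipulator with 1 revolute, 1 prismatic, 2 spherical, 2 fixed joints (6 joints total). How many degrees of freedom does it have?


Given: serial robot with 1 revolute, 1 prismatic, 2 spherical, 2 fixed joints
DOF contribution per joint type: revolute=1, prismatic=1, spherical=3, fixed=0
DOF = 1*1 + 1*1 + 2*3 + 2*0
DOF = 8

8


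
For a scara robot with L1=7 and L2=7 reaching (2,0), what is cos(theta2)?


Given: L1 = 7, L2 = 7, target (x, y) = (2, 0)
Using cos(theta2) = (x^2 + y^2 - L1^2 - L2^2) / (2*L1*L2)
x^2 + y^2 = 2^2 + 0 = 4
L1^2 + L2^2 = 49 + 49 = 98
Numerator = 4 - 98 = -94
Denominator = 2*7*7 = 98
cos(theta2) = -94/98 = -47/49

-47/49


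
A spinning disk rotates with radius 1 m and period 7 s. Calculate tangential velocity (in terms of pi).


Given: radius r = 1 m, period T = 7 s
Using v = 2*pi*r / T
v = 2*pi*1 / 7
v = 2*pi / 7
v = 2/7*pi m/s

2/7*pi m/s


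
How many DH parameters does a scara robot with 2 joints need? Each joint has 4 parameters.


Given: 2 joints, 4 DH parameters per joint (d, theta, a, alpha)
Total DH parameters = number_of_joints * 4
Total = 2 * 4
Total = 8

8


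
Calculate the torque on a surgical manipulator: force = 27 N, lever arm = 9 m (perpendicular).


Given: F = 27 N, r = 9 m, angle = 90 deg (perpendicular)
Using tau = F * r * sin(90)
sin(90) = 1
tau = 27 * 9 * 1
tau = 243 Nm

243 Nm


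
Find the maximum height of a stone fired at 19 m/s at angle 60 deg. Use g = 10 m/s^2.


Given: v0 = 19 m/s, theta = 60 deg, g = 10 m/s^2
sin^2(60) = 3/4
Using H = v0^2 * sin^2(theta) / (2*g)
H = 19^2 * 3/4 / (2*10)
H = 361 * 3/4 / 20
H = 1083/4 / 20
H = 1083/80 m

1083/80 m


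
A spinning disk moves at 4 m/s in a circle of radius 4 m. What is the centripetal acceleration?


Given: v = 4 m/s, r = 4 m
Using a_c = v^2 / r
a_c = 4^2 / 4
a_c = 16 / 4
a_c = 4 m/s^2

4 m/s^2


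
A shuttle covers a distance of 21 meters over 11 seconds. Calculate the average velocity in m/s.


Given: distance d = 21 m, time t = 11 s
Using v = d / t
v = 21 / 11
v = 21/11 m/s

21/11 m/s


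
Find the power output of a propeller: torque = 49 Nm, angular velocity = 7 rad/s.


Given: tau = 49 Nm, omega = 7 rad/s
Using P = tau * omega
P = 49 * 7
P = 343 W

343 W


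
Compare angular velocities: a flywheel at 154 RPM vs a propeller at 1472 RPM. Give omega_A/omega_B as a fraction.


Given: RPM_A = 154, RPM_B = 1472
omega = 2*pi*RPM/60, so omega_A/omega_B = RPM_A / RPM_B
omega_A/omega_B = 154 / 1472
omega_A/omega_B = 77/736

77/736


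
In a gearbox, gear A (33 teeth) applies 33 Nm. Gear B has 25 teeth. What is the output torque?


Given: N1 = 33, N2 = 25, T1 = 33 Nm
Using T2/T1 = N2/N1
T2 = T1 * N2 / N1
T2 = 33 * 25 / 33
T2 = 825 / 33
T2 = 25 Nm

25 Nm


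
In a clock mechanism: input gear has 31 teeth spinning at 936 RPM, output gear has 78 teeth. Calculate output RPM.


Given: N1 = 31 teeth, w1 = 936 RPM, N2 = 78 teeth
Using N1*w1 = N2*w2
w2 = N1*w1 / N2
w2 = 31*936 / 78
w2 = 29016 / 78
w2 = 372 RPM

372 RPM


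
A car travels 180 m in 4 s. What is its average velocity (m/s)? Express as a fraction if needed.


Given: distance d = 180 m, time t = 4 s
Using v = d / t
v = 180 / 4
v = 45 m/s

45 m/s


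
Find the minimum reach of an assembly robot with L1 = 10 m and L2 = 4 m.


Given: L1 = 10 m, L2 = 4 m
For a 2-link planar arm, min reach = |L1 - L2| (second link folded back)
Min reach = |10 - 4|
Min reach = 6 m

6 m


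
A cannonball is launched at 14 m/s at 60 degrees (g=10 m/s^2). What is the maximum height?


Given: v0 = 14 m/s, theta = 60 deg, g = 10 m/s^2
sin^2(60) = 3/4
Using H = v0^2 * sin^2(theta) / (2*g)
H = 14^2 * 3/4 / (2*10)
H = 196 * 3/4 / 20
H = 147 / 20
H = 147/20 m

147/20 m


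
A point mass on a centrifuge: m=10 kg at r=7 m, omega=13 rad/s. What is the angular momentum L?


Given: m = 10 kg, r = 7 m, omega = 13 rad/s
For a point mass: I = m*r^2
I = 10*7^2 = 10*49 = 490
L = I*omega = 490*13
L = 6370 kg*m^2/s

6370 kg*m^2/s


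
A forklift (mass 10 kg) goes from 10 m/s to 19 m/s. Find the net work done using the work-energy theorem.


Given: m = 10 kg, v0 = 10 m/s, v = 19 m/s
Using W = (1/2)*m*(v^2 - v0^2)
v^2 = 19^2 = 361
v0^2 = 10^2 = 100
v^2 - v0^2 = 361 - 100 = 261
W = (1/2)*10*261 = 1305 J

1305 J


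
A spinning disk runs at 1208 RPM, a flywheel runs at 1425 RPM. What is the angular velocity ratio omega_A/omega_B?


Given: RPM_A = 1208, RPM_B = 1425
omega = 2*pi*RPM/60, so omega_A/omega_B = RPM_A / RPM_B
omega_A/omega_B = 1208 / 1425
omega_A/omega_B = 1208/1425

1208/1425


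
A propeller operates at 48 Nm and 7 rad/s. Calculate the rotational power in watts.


Given: tau = 48 Nm, omega = 7 rad/s
Using P = tau * omega
P = 48 * 7
P = 336 W

336 W


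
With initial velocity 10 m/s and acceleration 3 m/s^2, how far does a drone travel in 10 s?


Given: v0 = 10 m/s, a = 3 m/s^2, t = 10 s
Using s = v0*t + (1/2)*a*t^2
s = 10*10 + (1/2)*3*10^2
s = 100 + (1/2)*300
s = 100 + 150
s = 250

250 m


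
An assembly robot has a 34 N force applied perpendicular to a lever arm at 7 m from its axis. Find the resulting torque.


Given: F = 34 N, r = 7 m, angle = 90 deg (perpendicular)
Using tau = F * r * sin(90)
sin(90) = 1
tau = 34 * 7 * 1
tau = 238 Nm

238 Nm


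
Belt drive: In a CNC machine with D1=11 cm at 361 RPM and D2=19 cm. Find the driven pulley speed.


Given: D1 = 11 cm, w1 = 361 RPM, D2 = 19 cm
Using D1*w1 = D2*w2
w2 = D1*w1 / D2
w2 = 11*361 / 19
w2 = 3971 / 19
w2 = 209 RPM

209 RPM


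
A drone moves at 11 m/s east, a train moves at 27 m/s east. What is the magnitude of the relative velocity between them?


Given: v_A = 11 m/s east, v_B = 27 m/s east
Both move in the same direction; relative speed = |v_A - v_B|
|11 - 27| = |-16|
= 16 m/s

16 m/s


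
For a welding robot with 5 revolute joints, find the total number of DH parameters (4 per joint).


Given: 5 joints, 4 DH parameters per joint (d, theta, a, alpha)
Total DH parameters = number_of_joints * 4
Total = 5 * 4
Total = 20

20


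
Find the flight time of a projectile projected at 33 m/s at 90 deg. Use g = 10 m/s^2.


Given: v0 = 33 m/s, theta = 90 deg, g = 10 m/s^2
sin(90) = 1
Using T = 2*v0*sin(theta) / g
T = 2*33*1 / 10
T = 66 / 10
T = 33/5 s

33/5 s


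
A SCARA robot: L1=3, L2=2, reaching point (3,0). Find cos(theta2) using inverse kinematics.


Given: L1 = 3, L2 = 2, target (x, y) = (3, 0)
Using cos(theta2) = (x^2 + y^2 - L1^2 - L2^2) / (2*L1*L2)
x^2 + y^2 = 3^2 + 0 = 9
L1^2 + L2^2 = 9 + 4 = 13
Numerator = 9 - 13 = -4
Denominator = 2*3*2 = 12
cos(theta2) = -4/12 = -1/3

-1/3


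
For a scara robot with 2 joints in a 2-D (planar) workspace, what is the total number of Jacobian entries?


Given: task space dimension = 2, joints = 2
Jacobian is a 2 x 2 matrix
Total entries = rows * columns
Total = 2 * 2
Total = 4

4


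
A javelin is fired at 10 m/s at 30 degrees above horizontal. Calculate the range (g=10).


Given: v0 = 10 m/s, theta = 30 deg, g = 10 m/s^2
sin(2*30) = sin(60) = sqrt(3)/2
Using R = v0^2 * sin(2*theta) / g
R = 10^2 * (sqrt(3)/2) / 10
R = 100 * sqrt(3) / 20
R = 5*sqrt(3) m

5*sqrt(3) m


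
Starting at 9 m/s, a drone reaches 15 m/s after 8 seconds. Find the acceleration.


Given: initial velocity v0 = 9 m/s, final velocity v = 15 m/s, time t = 8 s
Using a = (v - v0) / t
a = (15 - 9) / 8
a = 6 / 8
a = 3/4 m/s^2

3/4 m/s^2


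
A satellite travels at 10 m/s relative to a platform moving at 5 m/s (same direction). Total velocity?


Given: object velocity = 10 m/s, platform velocity = 5 m/s (same direction)
Using classical velocity addition: v_total = v_object + v_platform
v_total = 10 + 5
v_total = 15 m/s

15 m/s


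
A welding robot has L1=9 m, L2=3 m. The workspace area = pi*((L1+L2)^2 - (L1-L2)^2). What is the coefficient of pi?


Given: L1 = 9, L2 = 3
(L1+L2)^2 = (12)^2 = 144
(L1-L2)^2 = (6)^2 = 36
Difference = 144 - 36 = 108
This equals 4*L1*L2 = 4*9*3 = 108
Workspace area = 108*pi

108


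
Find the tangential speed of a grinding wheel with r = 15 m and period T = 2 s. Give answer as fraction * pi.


Given: radius r = 15 m, period T = 2 s
Using v = 2*pi*r / T
v = 2*pi*15 / 2
v = 30*pi / 2
v = 15*pi m/s

15*pi m/s


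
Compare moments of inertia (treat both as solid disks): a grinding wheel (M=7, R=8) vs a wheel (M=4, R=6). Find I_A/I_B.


Given: M1=7 kg, R1=8 m, M2=4 kg, R2=6 m
For a disk: I = (1/2)*M*R^2, so I_A/I_B = (M1*R1^2)/(M2*R2^2)
M1*R1^2 = 7*64 = 448
M2*R2^2 = 4*36 = 144
I_A/I_B = 448/144 = 28/9

28/9


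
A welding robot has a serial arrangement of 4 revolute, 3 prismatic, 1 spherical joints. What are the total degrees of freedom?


Given: serial robot with 4 revolute, 3 prismatic, 1 spherical joints
DOF contribution per joint type: revolute=1, prismatic=1, spherical=3, fixed=0
DOF = 4*1 + 3*1 + 1*3
DOF = 10

10


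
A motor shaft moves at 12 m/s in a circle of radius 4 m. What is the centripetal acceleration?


Given: v = 12 m/s, r = 4 m
Using a_c = v^2 / r
a_c = 12^2 / 4
a_c = 144 / 4
a_c = 36 m/s^2

36 m/s^2


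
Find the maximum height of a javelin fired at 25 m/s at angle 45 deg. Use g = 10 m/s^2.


Given: v0 = 25 m/s, theta = 45 deg, g = 10 m/s^2
sin^2(45) = 1/2
Using H = v0^2 * sin^2(theta) / (2*g)
H = 25^2 * 1/2 / (2*10)
H = 625 * 1/2 / 20
H = 625/2 / 20
H = 125/8 m

125/8 m


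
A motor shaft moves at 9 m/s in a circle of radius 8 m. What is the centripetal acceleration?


Given: v = 9 m/s, r = 8 m
Using a_c = v^2 / r
a_c = 9^2 / 8
a_c = 81 / 8
a_c = 81/8 m/s^2

81/8 m/s^2


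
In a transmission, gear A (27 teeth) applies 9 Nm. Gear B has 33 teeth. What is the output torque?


Given: N1 = 27, N2 = 33, T1 = 9 Nm
Using T2/T1 = N2/N1
T2 = T1 * N2 / N1
T2 = 9 * 33 / 27
T2 = 297 / 27
T2 = 11 Nm

11 Nm


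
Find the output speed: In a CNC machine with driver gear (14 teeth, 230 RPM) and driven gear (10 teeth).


Given: N1 = 14 teeth, w1 = 230 RPM, N2 = 10 teeth
Using N1*w1 = N2*w2
w2 = N1*w1 / N2
w2 = 14*230 / 10
w2 = 3220 / 10
w2 = 322 RPM

322 RPM


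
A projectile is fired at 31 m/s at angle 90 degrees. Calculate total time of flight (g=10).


Given: v0 = 31 m/s, theta = 90 deg, g = 10 m/s^2
sin(90) = 1
Using T = 2*v0*sin(theta) / g
T = 2*31*1 / 10
T = 62 / 10
T = 31/5 s

31/5 s


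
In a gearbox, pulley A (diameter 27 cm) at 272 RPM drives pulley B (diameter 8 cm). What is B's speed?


Given: D1 = 27 cm, w1 = 272 RPM, D2 = 8 cm
Using D1*w1 = D2*w2
w2 = D1*w1 / D2
w2 = 27*272 / 8
w2 = 7344 / 8
w2 = 918 RPM

918 RPM


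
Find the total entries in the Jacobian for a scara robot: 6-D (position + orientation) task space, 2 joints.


Given: task space dimension = 6, joints = 2
Jacobian is a 6 x 2 matrix
Total entries = rows * columns
Total = 6 * 2
Total = 12

12


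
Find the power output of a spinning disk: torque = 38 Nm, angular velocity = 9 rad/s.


Given: tau = 38 Nm, omega = 9 rad/s
Using P = tau * omega
P = 38 * 9
P = 342 W

342 W


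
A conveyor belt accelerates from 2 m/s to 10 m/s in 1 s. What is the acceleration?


Given: initial velocity v0 = 2 m/s, final velocity v = 10 m/s, time t = 1 s
Using a = (v - v0) / t
a = (10 - 2) / 1
a = 8 / 1
a = 8 m/s^2

8 m/s^2


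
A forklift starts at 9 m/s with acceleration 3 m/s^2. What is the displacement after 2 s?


Given: v0 = 9 m/s, a = 3 m/s^2, t = 2 s
Using s = v0*t + (1/2)*a*t^2
s = 9*2 + (1/2)*3*2^2
s = 18 + (1/2)*12
s = 18 + 6
s = 24

24 m


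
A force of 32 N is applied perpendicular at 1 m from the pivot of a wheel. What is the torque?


Given: F = 32 N, r = 1 m, angle = 90 deg (perpendicular)
Using tau = F * r * sin(90)
sin(90) = 1
tau = 32 * 1 * 1
tau = 32 Nm

32 Nm


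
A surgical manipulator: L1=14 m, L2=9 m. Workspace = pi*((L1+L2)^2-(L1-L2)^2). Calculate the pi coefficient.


Given: L1 = 14, L2 = 9
(L1+L2)^2 = (23)^2 = 529
(L1-L2)^2 = (5)^2 = 25
Difference = 529 - 25 = 504
This equals 4*L1*L2 = 4*14*9 = 504
Workspace area = 504*pi

504


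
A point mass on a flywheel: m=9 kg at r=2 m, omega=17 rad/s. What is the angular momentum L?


Given: m = 9 kg, r = 2 m, omega = 17 rad/s
For a point mass: I = m*r^2
I = 9*2^2 = 9*4 = 36
L = I*omega = 36*17
L = 612 kg*m^2/s

612 kg*m^2/s


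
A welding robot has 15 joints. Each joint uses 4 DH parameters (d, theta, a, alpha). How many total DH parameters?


Given: 15 joints, 4 DH parameters per joint (d, theta, a, alpha)
Total DH parameters = number_of_joints * 4
Total = 15 * 4
Total = 60

60


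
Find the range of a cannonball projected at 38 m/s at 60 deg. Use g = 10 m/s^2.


Given: v0 = 38 m/s, theta = 60 deg, g = 10 m/s^2
sin(2*60) = sin(120) = sqrt(3)/2
Using R = v0^2 * sin(2*theta) / g
R = 38^2 * (sqrt(3)/2) / 10
R = 1444 * sqrt(3) / 20
R = 361/5*sqrt(3) m

361/5*sqrt(3) m


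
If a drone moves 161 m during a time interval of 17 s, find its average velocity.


Given: distance d = 161 m, time t = 17 s
Using v = d / t
v = 161 / 17
v = 161/17 m/s

161/17 m/s


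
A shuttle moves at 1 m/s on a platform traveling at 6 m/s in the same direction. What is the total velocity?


Given: object velocity = 1 m/s, platform velocity = 6 m/s (same direction)
Using classical velocity addition: v_total = v_object + v_platform
v_total = 1 + 6
v_total = 7 m/s

7 m/s


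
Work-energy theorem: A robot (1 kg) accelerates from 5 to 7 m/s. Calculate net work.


Given: m = 1 kg, v0 = 5 m/s, v = 7 m/s
Using W = (1/2)*m*(v^2 - v0^2)
v^2 = 7^2 = 49
v0^2 = 5^2 = 25
v^2 - v0^2 = 49 - 25 = 24
W = (1/2)*1*24 = 12 J

12 J


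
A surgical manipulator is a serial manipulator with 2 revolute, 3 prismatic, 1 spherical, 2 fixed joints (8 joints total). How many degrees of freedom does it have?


Given: serial robot with 2 revolute, 3 prismatic, 1 spherical, 2 fixed joints
DOF contribution per joint type: revolute=1, prismatic=1, spherical=3, fixed=0
DOF = 2*1 + 3*1 + 1*3 + 2*0
DOF = 8

8


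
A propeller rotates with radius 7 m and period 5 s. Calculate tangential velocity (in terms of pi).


Given: radius r = 7 m, period T = 5 s
Using v = 2*pi*r / T
v = 2*pi*7 / 5
v = 14*pi / 5
v = 14/5*pi m/s

14/5*pi m/s


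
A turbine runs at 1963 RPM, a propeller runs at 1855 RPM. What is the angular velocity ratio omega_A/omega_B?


Given: RPM_A = 1963, RPM_B = 1855
omega = 2*pi*RPM/60, so omega_A/omega_B = RPM_A / RPM_B
omega_A/omega_B = 1963 / 1855
omega_A/omega_B = 1963/1855

1963/1855


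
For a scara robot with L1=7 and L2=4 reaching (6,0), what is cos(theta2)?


Given: L1 = 7, L2 = 4, target (x, y) = (6, 0)
Using cos(theta2) = (x^2 + y^2 - L1^2 - L2^2) / (2*L1*L2)
x^2 + y^2 = 6^2 + 0 = 36
L1^2 + L2^2 = 49 + 16 = 65
Numerator = 36 - 65 = -29
Denominator = 2*7*4 = 56
cos(theta2) = -29/56 = -29/56

-29/56


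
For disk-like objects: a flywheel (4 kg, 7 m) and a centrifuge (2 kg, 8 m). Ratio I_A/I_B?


Given: M1=4 kg, R1=7 m, M2=2 kg, R2=8 m
For a disk: I = (1/2)*M*R^2, so I_A/I_B = (M1*R1^2)/(M2*R2^2)
M1*R1^2 = 4*49 = 196
M2*R2^2 = 2*64 = 128
I_A/I_B = 196/128 = 49/32

49/32


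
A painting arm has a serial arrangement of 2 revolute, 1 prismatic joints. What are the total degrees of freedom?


Given: serial robot with 2 revolute, 1 prismatic joints
DOF contribution per joint type: revolute=1, prismatic=1, spherical=3, fixed=0
DOF = 2*1 + 1*1
DOF = 3

3


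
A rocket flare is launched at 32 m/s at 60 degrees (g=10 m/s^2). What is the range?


Given: v0 = 32 m/s, theta = 60 deg, g = 10 m/s^2
sin(2*60) = sin(120) = sqrt(3)/2
Using R = v0^2 * sin(2*theta) / g
R = 32^2 * (sqrt(3)/2) / 10
R = 1024 * sqrt(3) / 20
R = 256/5*sqrt(3) m

256/5*sqrt(3) m


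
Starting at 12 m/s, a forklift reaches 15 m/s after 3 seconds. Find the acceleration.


Given: initial velocity v0 = 12 m/s, final velocity v = 15 m/s, time t = 3 s
Using a = (v - v0) / t
a = (15 - 12) / 3
a = 3 / 3
a = 1 m/s^2

1 m/s^2


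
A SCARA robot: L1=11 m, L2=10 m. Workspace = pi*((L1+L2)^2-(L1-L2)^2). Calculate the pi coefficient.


Given: L1 = 11, L2 = 10
(L1+L2)^2 = (21)^2 = 441
(L1-L2)^2 = (1)^2 = 1
Difference = 441 - 1 = 440
This equals 4*L1*L2 = 4*11*10 = 440
Workspace area = 440*pi

440


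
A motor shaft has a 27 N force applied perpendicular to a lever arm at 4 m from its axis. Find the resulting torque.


Given: F = 27 N, r = 4 m, angle = 90 deg (perpendicular)
Using tau = F * r * sin(90)
sin(90) = 1
tau = 27 * 4 * 1
tau = 108 Nm

108 Nm


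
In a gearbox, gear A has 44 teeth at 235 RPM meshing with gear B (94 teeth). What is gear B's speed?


Given: N1 = 44 teeth, w1 = 235 RPM, N2 = 94 teeth
Using N1*w1 = N2*w2
w2 = N1*w1 / N2
w2 = 44*235 / 94
w2 = 10340 / 94
w2 = 110 RPM

110 RPM


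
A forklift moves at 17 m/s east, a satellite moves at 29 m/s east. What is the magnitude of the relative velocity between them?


Given: v_A = 17 m/s east, v_B = 29 m/s east
Both move in the same direction; relative speed = |v_A - v_B|
|17 - 29| = |-12|
= 12 m/s

12 m/s


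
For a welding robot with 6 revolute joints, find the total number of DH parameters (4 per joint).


Given: 6 joints, 4 DH parameters per joint (d, theta, a, alpha)
Total DH parameters = number_of_joints * 4
Total = 6 * 4
Total = 24

24


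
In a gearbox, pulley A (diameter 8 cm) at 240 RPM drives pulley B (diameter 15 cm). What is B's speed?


Given: D1 = 8 cm, w1 = 240 RPM, D2 = 15 cm
Using D1*w1 = D2*w2
w2 = D1*w1 / D2
w2 = 8*240 / 15
w2 = 1920 / 15
w2 = 128 RPM

128 RPM


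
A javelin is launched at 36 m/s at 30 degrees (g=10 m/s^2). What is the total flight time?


Given: v0 = 36 m/s, theta = 30 deg, g = 10 m/s^2
sin(30) = 1/2
Using T = 2*v0*sin(theta) / g
T = 2*36*1/2 / 10
T = 36 / 10
T = 18/5 s

18/5 s


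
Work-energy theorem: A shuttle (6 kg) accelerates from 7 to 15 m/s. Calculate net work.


Given: m = 6 kg, v0 = 7 m/s, v = 15 m/s
Using W = (1/2)*m*(v^2 - v0^2)
v^2 = 15^2 = 225
v0^2 = 7^2 = 49
v^2 - v0^2 = 225 - 49 = 176
W = (1/2)*6*176 = 528 J

528 J


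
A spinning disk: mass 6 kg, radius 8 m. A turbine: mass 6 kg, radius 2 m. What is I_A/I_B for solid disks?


Given: M1=6 kg, R1=8 m, M2=6 kg, R2=2 m
For a disk: I = (1/2)*M*R^2, so I_A/I_B = (M1*R1^2)/(M2*R2^2)
M1*R1^2 = 6*64 = 384
M2*R2^2 = 6*4 = 24
I_A/I_B = 384/24 = 16

16


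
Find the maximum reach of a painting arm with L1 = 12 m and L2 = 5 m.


Given: L1 = 12 m, L2 = 5 m
For a 2-link planar arm, max reach = L1 + L2 (fully extended)
Max reach = 12 + 5
Max reach = 17 m

17 m


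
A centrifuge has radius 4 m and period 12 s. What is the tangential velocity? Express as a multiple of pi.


Given: radius r = 4 m, period T = 12 s
Using v = 2*pi*r / T
v = 2*pi*4 / 12
v = 8*pi / 12
v = 2/3*pi m/s

2/3*pi m/s


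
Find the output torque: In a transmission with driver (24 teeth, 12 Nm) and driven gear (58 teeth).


Given: N1 = 24, N2 = 58, T1 = 12 Nm
Using T2/T1 = N2/N1
T2 = T1 * N2 / N1
T2 = 12 * 58 / 24
T2 = 696 / 24
T2 = 29 Nm

29 Nm


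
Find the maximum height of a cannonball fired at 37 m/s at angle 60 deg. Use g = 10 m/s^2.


Given: v0 = 37 m/s, theta = 60 deg, g = 10 m/s^2
sin^2(60) = 3/4
Using H = v0^2 * sin^2(theta) / (2*g)
H = 37^2 * 3/4 / (2*10)
H = 1369 * 3/4 / 20
H = 4107/4 / 20
H = 4107/80 m

4107/80 m


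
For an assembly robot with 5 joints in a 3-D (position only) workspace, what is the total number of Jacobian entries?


Given: task space dimension = 3, joints = 5
Jacobian is a 3 x 5 matrix
Total entries = rows * columns
Total = 3 * 5
Total = 15

15


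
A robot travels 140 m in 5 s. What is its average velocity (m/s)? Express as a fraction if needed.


Given: distance d = 140 m, time t = 5 s
Using v = d / t
v = 140 / 5
v = 28 m/s

28 m/s


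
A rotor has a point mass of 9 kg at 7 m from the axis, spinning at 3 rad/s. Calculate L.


Given: m = 9 kg, r = 7 m, omega = 3 rad/s
For a point mass: I = m*r^2
I = 9*7^2 = 9*49 = 441
L = I*omega = 441*3
L = 1323 kg*m^2/s

1323 kg*m^2/s


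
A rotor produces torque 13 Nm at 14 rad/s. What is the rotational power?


Given: tau = 13 Nm, omega = 14 rad/s
Using P = tau * omega
P = 13 * 14
P = 182 W

182 W


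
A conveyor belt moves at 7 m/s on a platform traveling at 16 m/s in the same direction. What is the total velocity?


Given: object velocity = 7 m/s, platform velocity = 16 m/s (same direction)
Using classical velocity addition: v_total = v_object + v_platform
v_total = 7 + 16
v_total = 23 m/s

23 m/s


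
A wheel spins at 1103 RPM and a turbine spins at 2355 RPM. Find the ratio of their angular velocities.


Given: RPM_A = 1103, RPM_B = 2355
omega = 2*pi*RPM/60, so omega_A/omega_B = RPM_A / RPM_B
omega_A/omega_B = 1103 / 2355
omega_A/omega_B = 1103/2355

1103/2355


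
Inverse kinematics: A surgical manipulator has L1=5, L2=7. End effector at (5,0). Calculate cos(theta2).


Given: L1 = 5, L2 = 7, target (x, y) = (5, 0)
Using cos(theta2) = (x^2 + y^2 - L1^2 - L2^2) / (2*L1*L2)
x^2 + y^2 = 5^2 + 0 = 25
L1^2 + L2^2 = 25 + 49 = 74
Numerator = 25 - 74 = -49
Denominator = 2*5*7 = 70
cos(theta2) = -49/70 = -7/10

-7/10


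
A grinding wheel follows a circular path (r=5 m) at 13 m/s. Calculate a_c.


Given: v = 13 m/s, r = 5 m
Using a_c = v^2 / r
a_c = 13^2 / 5
a_c = 169 / 5
a_c = 169/5 m/s^2

169/5 m/s^2


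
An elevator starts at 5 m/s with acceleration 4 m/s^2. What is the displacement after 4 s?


Given: v0 = 5 m/s, a = 4 m/s^2, t = 4 s
Using s = v0*t + (1/2)*a*t^2
s = 5*4 + (1/2)*4*4^2
s = 20 + (1/2)*64
s = 20 + 32
s = 52

52 m


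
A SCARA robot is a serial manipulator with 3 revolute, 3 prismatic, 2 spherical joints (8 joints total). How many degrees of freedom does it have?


Given: serial robot with 3 revolute, 3 prismatic, 2 spherical joints
DOF contribution per joint type: revolute=1, prismatic=1, spherical=3, fixed=0
DOF = 3*1 + 3*1 + 2*3
DOF = 12

12


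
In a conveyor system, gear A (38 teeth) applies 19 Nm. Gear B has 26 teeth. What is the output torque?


Given: N1 = 38, N2 = 26, T1 = 19 Nm
Using T2/T1 = N2/N1
T2 = T1 * N2 / N1
T2 = 19 * 26 / 38
T2 = 494 / 38
T2 = 13 Nm

13 Nm


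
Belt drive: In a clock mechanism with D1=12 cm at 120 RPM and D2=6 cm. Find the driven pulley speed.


Given: D1 = 12 cm, w1 = 120 RPM, D2 = 6 cm
Using D1*w1 = D2*w2
w2 = D1*w1 / D2
w2 = 12*120 / 6
w2 = 1440 / 6
w2 = 240 RPM

240 RPM


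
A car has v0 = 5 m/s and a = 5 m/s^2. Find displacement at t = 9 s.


Given: v0 = 5 m/s, a = 5 m/s^2, t = 9 s
Using s = v0*t + (1/2)*a*t^2
s = 5*9 + (1/2)*5*9^2
s = 45 + (1/2)*405
s = 45 + 405/2
s = 495/2

495/2 m


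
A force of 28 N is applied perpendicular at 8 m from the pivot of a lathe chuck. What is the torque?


Given: F = 28 N, r = 8 m, angle = 90 deg (perpendicular)
Using tau = F * r * sin(90)
sin(90) = 1
tau = 28 * 8 * 1
tau = 224 Nm

224 Nm


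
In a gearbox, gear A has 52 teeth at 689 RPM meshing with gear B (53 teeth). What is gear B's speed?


Given: N1 = 52 teeth, w1 = 689 RPM, N2 = 53 teeth
Using N1*w1 = N2*w2
w2 = N1*w1 / N2
w2 = 52*689 / 53
w2 = 35828 / 53
w2 = 676 RPM

676 RPM


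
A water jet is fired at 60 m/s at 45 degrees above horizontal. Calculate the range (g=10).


Given: v0 = 60 m/s, theta = 45 deg, g = 10 m/s^2
sin(2*45) = sin(90) = 1
Using R = v0^2 * sin(2*theta) / g
R = 60^2 * 1 / 10
R = 3600 / 10
R = 360 m

360 m


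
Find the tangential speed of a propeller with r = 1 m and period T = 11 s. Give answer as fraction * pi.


Given: radius r = 1 m, period T = 11 s
Using v = 2*pi*r / T
v = 2*pi*1 / 11
v = 2*pi / 11
v = 2/11*pi m/s

2/11*pi m/s


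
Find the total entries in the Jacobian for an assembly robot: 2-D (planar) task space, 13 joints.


Given: task space dimension = 2, joints = 13
Jacobian is a 2 x 13 matrix
Total entries = rows * columns
Total = 2 * 13
Total = 26

26


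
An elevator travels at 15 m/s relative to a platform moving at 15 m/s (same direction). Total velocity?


Given: object velocity = 15 m/s, platform velocity = 15 m/s (same direction)
Using classical velocity addition: v_total = v_object + v_platform
v_total = 15 + 15
v_total = 30 m/s

30 m/s


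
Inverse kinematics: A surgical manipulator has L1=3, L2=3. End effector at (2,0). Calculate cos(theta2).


Given: L1 = 3, L2 = 3, target (x, y) = (2, 0)
Using cos(theta2) = (x^2 + y^2 - L1^2 - L2^2) / (2*L1*L2)
x^2 + y^2 = 2^2 + 0 = 4
L1^2 + L2^2 = 9 + 9 = 18
Numerator = 4 - 18 = -14
Denominator = 2*3*3 = 18
cos(theta2) = -14/18 = -7/9

-7/9


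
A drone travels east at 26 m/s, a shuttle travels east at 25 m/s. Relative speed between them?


Given: v_A = 26 m/s east, v_B = 25 m/s east
Both move in the same direction; relative speed = |v_A - v_B|
|26 - 25| = |1|
= 1 m/s

1 m/s


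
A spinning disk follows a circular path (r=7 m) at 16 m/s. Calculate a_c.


Given: v = 16 m/s, r = 7 m
Using a_c = v^2 / r
a_c = 16^2 / 7
a_c = 256 / 7
a_c = 256/7 m/s^2

256/7 m/s^2


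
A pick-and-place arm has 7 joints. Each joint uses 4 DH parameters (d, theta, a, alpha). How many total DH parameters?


Given: 7 joints, 4 DH parameters per joint (d, theta, a, alpha)
Total DH parameters = number_of_joints * 4
Total = 7 * 4
Total = 28

28


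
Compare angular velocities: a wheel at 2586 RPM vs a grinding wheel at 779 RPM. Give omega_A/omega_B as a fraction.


Given: RPM_A = 2586, RPM_B = 779
omega = 2*pi*RPM/60, so omega_A/omega_B = RPM_A / RPM_B
omega_A/omega_B = 2586 / 779
omega_A/omega_B = 2586/779

2586/779


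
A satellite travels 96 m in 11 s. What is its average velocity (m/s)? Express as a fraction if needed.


Given: distance d = 96 m, time t = 11 s
Using v = d / t
v = 96 / 11
v = 96/11 m/s

96/11 m/s


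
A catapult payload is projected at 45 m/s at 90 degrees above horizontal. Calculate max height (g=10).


Given: v0 = 45 m/s, theta = 90 deg, g = 10 m/s^2
sin^2(90) = 1
Using H = v0^2 * sin^2(theta) / (2*g)
H = 45^2 * 1 / (2*10)
H = 2025 * 1 / 20
H = 2025 / 20
H = 405/4 m

405/4 m


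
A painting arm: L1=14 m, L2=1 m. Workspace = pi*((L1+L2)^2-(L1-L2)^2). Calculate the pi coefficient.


Given: L1 = 14, L2 = 1
(L1+L2)^2 = (15)^2 = 225
(L1-L2)^2 = (13)^2 = 169
Difference = 225 - 169 = 56
This equals 4*L1*L2 = 4*14*1 = 56
Workspace area = 56*pi

56


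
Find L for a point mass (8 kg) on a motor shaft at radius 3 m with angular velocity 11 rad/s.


Given: m = 8 kg, r = 3 m, omega = 11 rad/s
For a point mass: I = m*r^2
I = 8*3^2 = 8*9 = 72
L = I*omega = 72*11
L = 792 kg*m^2/s

792 kg*m^2/s


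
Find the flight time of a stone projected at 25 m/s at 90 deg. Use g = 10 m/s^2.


Given: v0 = 25 m/s, theta = 90 deg, g = 10 m/s^2
sin(90) = 1
Using T = 2*v0*sin(theta) / g
T = 2*25*1 / 10
T = 50 / 10
T = 5 s

5 s


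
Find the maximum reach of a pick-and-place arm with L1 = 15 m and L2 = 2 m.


Given: L1 = 15 m, L2 = 2 m
For a 2-link planar arm, max reach = L1 + L2 (fully extended)
Max reach = 15 + 2
Max reach = 17 m

17 m


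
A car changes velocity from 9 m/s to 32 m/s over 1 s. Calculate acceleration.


Given: initial velocity v0 = 9 m/s, final velocity v = 32 m/s, time t = 1 s
Using a = (v - v0) / t
a = (32 - 9) / 1
a = 23 / 1
a = 23 m/s^2

23 m/s^2


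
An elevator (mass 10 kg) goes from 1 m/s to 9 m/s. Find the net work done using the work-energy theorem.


Given: m = 10 kg, v0 = 1 m/s, v = 9 m/s
Using W = (1/2)*m*(v^2 - v0^2)
v^2 = 9^2 = 81
v0^2 = 1^2 = 1
v^2 - v0^2 = 81 - 1 = 80
W = (1/2)*10*80 = 400 J

400 J


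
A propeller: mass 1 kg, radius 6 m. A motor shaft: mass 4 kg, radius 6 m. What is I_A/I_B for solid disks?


Given: M1=1 kg, R1=6 m, M2=4 kg, R2=6 m
For a disk: I = (1/2)*M*R^2, so I_A/I_B = (M1*R1^2)/(M2*R2^2)
M1*R1^2 = 1*36 = 36
M2*R2^2 = 4*36 = 144
I_A/I_B = 36/144 = 1/4

1/4


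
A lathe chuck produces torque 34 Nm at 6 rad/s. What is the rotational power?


Given: tau = 34 Nm, omega = 6 rad/s
Using P = tau * omega
P = 34 * 6
P = 204 W

204 W


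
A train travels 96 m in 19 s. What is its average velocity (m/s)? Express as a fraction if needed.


Given: distance d = 96 m, time t = 19 s
Using v = d / t
v = 96 / 19
v = 96/19 m/s

96/19 m/s


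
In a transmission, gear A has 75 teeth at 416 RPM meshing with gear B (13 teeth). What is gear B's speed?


Given: N1 = 75 teeth, w1 = 416 RPM, N2 = 13 teeth
Using N1*w1 = N2*w2
w2 = N1*w1 / N2
w2 = 75*416 / 13
w2 = 31200 / 13
w2 = 2400 RPM

2400 RPM


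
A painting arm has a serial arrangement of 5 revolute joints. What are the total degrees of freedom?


Given: serial robot with 5 revolute joints
DOF contribution per joint type: revolute=1, prismatic=1, spherical=3, fixed=0
DOF = 5*1
DOF = 5

5


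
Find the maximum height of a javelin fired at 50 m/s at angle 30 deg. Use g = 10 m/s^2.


Given: v0 = 50 m/s, theta = 30 deg, g = 10 m/s^2
sin^2(30) = 1/4
Using H = v0^2 * sin^2(theta) / (2*g)
H = 50^2 * 1/4 / (2*10)
H = 2500 * 1/4 / 20
H = 625 / 20
H = 125/4 m

125/4 m


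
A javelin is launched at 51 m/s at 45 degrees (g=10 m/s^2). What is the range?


Given: v0 = 51 m/s, theta = 45 deg, g = 10 m/s^2
sin(2*45) = sin(90) = 1
Using R = v0^2 * sin(2*theta) / g
R = 51^2 * 1 / 10
R = 2601 / 10
R = 2601/10 m

2601/10 m


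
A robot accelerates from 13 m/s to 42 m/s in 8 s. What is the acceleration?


Given: initial velocity v0 = 13 m/s, final velocity v = 42 m/s, time t = 8 s
Using a = (v - v0) / t
a = (42 - 13) / 8
a = 29 / 8
a = 29/8 m/s^2

29/8 m/s^2


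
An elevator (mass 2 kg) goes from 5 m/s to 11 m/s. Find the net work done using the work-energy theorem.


Given: m = 2 kg, v0 = 5 m/s, v = 11 m/s
Using W = (1/2)*m*(v^2 - v0^2)
v^2 = 11^2 = 121
v0^2 = 5^2 = 25
v^2 - v0^2 = 121 - 25 = 96
W = (1/2)*2*96 = 96 J

96 J


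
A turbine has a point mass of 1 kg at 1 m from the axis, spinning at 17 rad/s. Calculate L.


Given: m = 1 kg, r = 1 m, omega = 17 rad/s
For a point mass: I = m*r^2
I = 1*1^2 = 1*1 = 1
L = I*omega = 1*17
L = 17 kg*m^2/s

17 kg*m^2/s


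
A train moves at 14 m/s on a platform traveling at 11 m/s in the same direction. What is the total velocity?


Given: object velocity = 14 m/s, platform velocity = 11 m/s (same direction)
Using classical velocity addition: v_total = v_object + v_platform
v_total = 14 + 11
v_total = 25 m/s

25 m/s


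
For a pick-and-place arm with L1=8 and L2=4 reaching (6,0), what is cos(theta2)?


Given: L1 = 8, L2 = 4, target (x, y) = (6, 0)
Using cos(theta2) = (x^2 + y^2 - L1^2 - L2^2) / (2*L1*L2)
x^2 + y^2 = 6^2 + 0 = 36
L1^2 + L2^2 = 64 + 16 = 80
Numerator = 36 - 80 = -44
Denominator = 2*8*4 = 64
cos(theta2) = -44/64 = -11/16

-11/16


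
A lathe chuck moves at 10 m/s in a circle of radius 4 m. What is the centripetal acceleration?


Given: v = 10 m/s, r = 4 m
Using a_c = v^2 / r
a_c = 10^2 / 4
a_c = 100 / 4
a_c = 25 m/s^2

25 m/s^2


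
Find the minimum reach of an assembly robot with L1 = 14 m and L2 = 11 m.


Given: L1 = 14 m, L2 = 11 m
For a 2-link planar arm, min reach = |L1 - L2| (second link folded back)
Min reach = |14 - 11|
Min reach = 3 m

3 m


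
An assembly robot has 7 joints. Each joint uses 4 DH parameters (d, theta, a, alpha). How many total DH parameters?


Given: 7 joints, 4 DH parameters per joint (d, theta, a, alpha)
Total DH parameters = number_of_joints * 4
Total = 7 * 4
Total = 28

28


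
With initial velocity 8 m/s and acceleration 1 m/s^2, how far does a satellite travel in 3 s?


Given: v0 = 8 m/s, a = 1 m/s^2, t = 3 s
Using s = v0*t + (1/2)*a*t^2
s = 8*3 + (1/2)*1*3^2
s = 24 + (1/2)*9
s = 24 + 9/2
s = 57/2

57/2 m


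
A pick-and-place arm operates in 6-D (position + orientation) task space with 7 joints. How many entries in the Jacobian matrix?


Given: task space dimension = 6, joints = 7
Jacobian is a 6 x 7 matrix
Total entries = rows * columns
Total = 6 * 7
Total = 42

42


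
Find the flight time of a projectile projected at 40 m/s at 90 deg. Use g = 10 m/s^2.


Given: v0 = 40 m/s, theta = 90 deg, g = 10 m/s^2
sin(90) = 1
Using T = 2*v0*sin(theta) / g
T = 2*40*1 / 10
T = 80 / 10
T = 8 s

8 s


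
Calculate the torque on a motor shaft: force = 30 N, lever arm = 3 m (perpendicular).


Given: F = 30 N, r = 3 m, angle = 90 deg (perpendicular)
Using tau = F * r * sin(90)
sin(90) = 1
tau = 30 * 3 * 1
tau = 90 Nm

90 Nm


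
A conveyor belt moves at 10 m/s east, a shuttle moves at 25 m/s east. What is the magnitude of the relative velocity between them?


Given: v_A = 10 m/s east, v_B = 25 m/s east
Both move in the same direction; relative speed = |v_A - v_B|
|10 - 25| = |-15|
= 15 m/s

15 m/s


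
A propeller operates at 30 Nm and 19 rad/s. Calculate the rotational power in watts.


Given: tau = 30 Nm, omega = 19 rad/s
Using P = tau * omega
P = 30 * 19
P = 570 W

570 W


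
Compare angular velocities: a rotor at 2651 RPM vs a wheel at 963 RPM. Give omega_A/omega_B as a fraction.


Given: RPM_A = 2651, RPM_B = 963
omega = 2*pi*RPM/60, so omega_A/omega_B = RPM_A / RPM_B
omega_A/omega_B = 2651 / 963
omega_A/omega_B = 2651/963

2651/963


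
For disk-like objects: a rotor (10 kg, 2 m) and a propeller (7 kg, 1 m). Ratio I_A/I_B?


Given: M1=10 kg, R1=2 m, M2=7 kg, R2=1 m
For a disk: I = (1/2)*M*R^2, so I_A/I_B = (M1*R1^2)/(M2*R2^2)
M1*R1^2 = 10*4 = 40
M2*R2^2 = 7*1 = 7
I_A/I_B = 40/7 = 40/7

40/7


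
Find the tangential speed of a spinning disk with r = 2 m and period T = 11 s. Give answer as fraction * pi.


Given: radius r = 2 m, period T = 11 s
Using v = 2*pi*r / T
v = 2*pi*2 / 11
v = 4*pi / 11
v = 4/11*pi m/s

4/11*pi m/s


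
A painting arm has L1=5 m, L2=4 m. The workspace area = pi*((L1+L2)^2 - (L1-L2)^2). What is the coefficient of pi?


Given: L1 = 5, L2 = 4
(L1+L2)^2 = (9)^2 = 81
(L1-L2)^2 = (1)^2 = 1
Difference = 81 - 1 = 80
This equals 4*L1*L2 = 4*5*4 = 80
Workspace area = 80*pi

80


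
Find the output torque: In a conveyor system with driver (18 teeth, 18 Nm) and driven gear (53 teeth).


Given: N1 = 18, N2 = 53, T1 = 18 Nm
Using T2/T1 = N2/N1
T2 = T1 * N2 / N1
T2 = 18 * 53 / 18
T2 = 954 / 18
T2 = 53 Nm

53 Nm


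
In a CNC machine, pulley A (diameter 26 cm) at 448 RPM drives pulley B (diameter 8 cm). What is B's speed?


Given: D1 = 26 cm, w1 = 448 RPM, D2 = 8 cm
Using D1*w1 = D2*w2
w2 = D1*w1 / D2
w2 = 26*448 / 8
w2 = 11648 / 8
w2 = 1456 RPM

1456 RPM


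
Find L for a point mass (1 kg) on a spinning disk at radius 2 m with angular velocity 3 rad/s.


Given: m = 1 kg, r = 2 m, omega = 3 rad/s
For a point mass: I = m*r^2
I = 1*2^2 = 1*4 = 4
L = I*omega = 4*3
L = 12 kg*m^2/s

12 kg*m^2/s


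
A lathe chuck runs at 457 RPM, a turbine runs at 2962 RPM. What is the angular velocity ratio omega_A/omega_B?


Given: RPM_A = 457, RPM_B = 2962
omega = 2*pi*RPM/60, so omega_A/omega_B = RPM_A / RPM_B
omega_A/omega_B = 457 / 2962
omega_A/omega_B = 457/2962

457/2962


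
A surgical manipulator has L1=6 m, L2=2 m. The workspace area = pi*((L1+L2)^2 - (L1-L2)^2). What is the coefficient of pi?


Given: L1 = 6, L2 = 2
(L1+L2)^2 = (8)^2 = 64
(L1-L2)^2 = (4)^2 = 16
Difference = 64 - 16 = 48
This equals 4*L1*L2 = 4*6*2 = 48
Workspace area = 48*pi

48


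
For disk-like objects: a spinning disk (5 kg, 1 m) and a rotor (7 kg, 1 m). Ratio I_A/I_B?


Given: M1=5 kg, R1=1 m, M2=7 kg, R2=1 m
For a disk: I = (1/2)*M*R^2, so I_A/I_B = (M1*R1^2)/(M2*R2^2)
M1*R1^2 = 5*1 = 5
M2*R2^2 = 7*1 = 7
I_A/I_B = 5/7 = 5/7

5/7


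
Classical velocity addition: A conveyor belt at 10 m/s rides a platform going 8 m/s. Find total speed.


Given: object velocity = 10 m/s, platform velocity = 8 m/s (same direction)
Using classical velocity addition: v_total = v_object + v_platform
v_total = 10 + 8
v_total = 18 m/s

18 m/s


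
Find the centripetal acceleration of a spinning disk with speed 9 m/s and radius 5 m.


Given: v = 9 m/s, r = 5 m
Using a_c = v^2 / r
a_c = 9^2 / 5
a_c = 81 / 5
a_c = 81/5 m/s^2

81/5 m/s^2


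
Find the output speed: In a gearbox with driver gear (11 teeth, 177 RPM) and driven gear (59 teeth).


Given: N1 = 11 teeth, w1 = 177 RPM, N2 = 59 teeth
Using N1*w1 = N2*w2
w2 = N1*w1 / N2
w2 = 11*177 / 59
w2 = 1947 / 59
w2 = 33 RPM

33 RPM


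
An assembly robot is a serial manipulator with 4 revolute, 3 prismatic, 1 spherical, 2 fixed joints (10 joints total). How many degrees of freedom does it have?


Given: serial robot with 4 revolute, 3 prismatic, 1 spherical, 2 fixed joints
DOF contribution per joint type: revolute=1, prismatic=1, spherical=3, fixed=0
DOF = 4*1 + 3*1 + 1*3 + 2*0
DOF = 10

10


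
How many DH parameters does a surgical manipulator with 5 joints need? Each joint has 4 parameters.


Given: 5 joints, 4 DH parameters per joint (d, theta, a, alpha)
Total DH parameters = number_of_joints * 4
Total = 5 * 4
Total = 20

20
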